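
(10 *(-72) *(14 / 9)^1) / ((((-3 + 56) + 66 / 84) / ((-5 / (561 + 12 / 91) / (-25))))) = -285376 / 38450439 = -0.01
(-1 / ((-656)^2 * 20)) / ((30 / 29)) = -29 / 258201600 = -0.00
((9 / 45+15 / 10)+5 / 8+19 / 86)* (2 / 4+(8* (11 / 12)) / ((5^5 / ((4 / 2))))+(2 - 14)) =-943836523 / 32250000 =-29.27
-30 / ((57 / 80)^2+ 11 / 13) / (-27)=832000 / 1013733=0.82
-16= -16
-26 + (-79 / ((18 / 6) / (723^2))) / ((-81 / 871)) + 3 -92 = 3996492424 / 27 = 148018237.93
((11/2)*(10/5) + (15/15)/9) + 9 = 181/9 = 20.11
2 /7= 0.29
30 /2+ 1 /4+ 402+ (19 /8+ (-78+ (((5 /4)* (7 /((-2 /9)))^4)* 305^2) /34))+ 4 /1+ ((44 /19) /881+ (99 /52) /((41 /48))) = 65371529170734525419 /19414026112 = 3367231958.67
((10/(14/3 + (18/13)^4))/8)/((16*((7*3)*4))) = 142805/1280889344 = 0.00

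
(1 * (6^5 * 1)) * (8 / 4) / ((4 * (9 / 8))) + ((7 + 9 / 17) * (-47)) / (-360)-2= 2643062 / 765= 3454.98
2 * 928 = 1856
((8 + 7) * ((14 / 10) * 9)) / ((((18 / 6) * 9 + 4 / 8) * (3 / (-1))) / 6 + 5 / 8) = -72 / 5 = -14.40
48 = 48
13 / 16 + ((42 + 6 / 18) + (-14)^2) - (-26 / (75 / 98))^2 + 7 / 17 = -1399383563 / 1530000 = -914.63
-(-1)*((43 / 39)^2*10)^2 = 147.78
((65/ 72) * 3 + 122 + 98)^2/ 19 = 2610.47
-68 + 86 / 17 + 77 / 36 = -37211 / 612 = -60.80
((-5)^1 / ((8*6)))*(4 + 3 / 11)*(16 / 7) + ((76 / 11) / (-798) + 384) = 29489 / 77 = 382.97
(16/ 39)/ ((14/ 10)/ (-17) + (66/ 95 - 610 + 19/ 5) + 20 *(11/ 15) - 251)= -25840/ 53028391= -0.00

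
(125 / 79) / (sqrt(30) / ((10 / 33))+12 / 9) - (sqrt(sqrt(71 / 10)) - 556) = -10^(3 / 4)*71^(1 / 4) / 10+37125*sqrt(30) / 2310197+1284454532 / 2310197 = 554.45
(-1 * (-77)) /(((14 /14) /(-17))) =-1309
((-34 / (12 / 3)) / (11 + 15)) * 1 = -17 / 52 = -0.33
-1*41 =-41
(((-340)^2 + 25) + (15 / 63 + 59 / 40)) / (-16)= -97126439 / 13440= -7226.67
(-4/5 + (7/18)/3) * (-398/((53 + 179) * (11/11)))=36019/31320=1.15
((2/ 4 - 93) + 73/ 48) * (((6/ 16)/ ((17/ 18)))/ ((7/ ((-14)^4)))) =-198248.96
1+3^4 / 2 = 83 / 2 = 41.50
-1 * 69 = -69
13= 13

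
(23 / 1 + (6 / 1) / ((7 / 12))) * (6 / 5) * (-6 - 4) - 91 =-3433 / 7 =-490.43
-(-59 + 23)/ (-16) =-2.25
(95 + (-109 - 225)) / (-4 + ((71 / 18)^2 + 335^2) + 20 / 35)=-542052 / 254553811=-0.00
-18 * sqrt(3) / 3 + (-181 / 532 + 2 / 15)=-6 * sqrt(3)-1651 / 7980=-10.60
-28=-28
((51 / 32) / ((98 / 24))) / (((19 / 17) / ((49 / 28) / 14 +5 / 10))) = 13005 / 59584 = 0.22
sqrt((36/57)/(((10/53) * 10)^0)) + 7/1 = 2 * sqrt(57)/19 + 7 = 7.79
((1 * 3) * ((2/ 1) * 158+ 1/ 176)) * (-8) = -166851/ 22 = -7584.14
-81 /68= -1.19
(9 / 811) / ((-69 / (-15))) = 45 / 18653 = 0.00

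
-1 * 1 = -1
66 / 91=0.73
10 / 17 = 0.59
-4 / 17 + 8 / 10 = 48 / 85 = 0.56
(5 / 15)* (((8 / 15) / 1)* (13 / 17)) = 104 / 765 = 0.14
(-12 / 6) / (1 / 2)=-4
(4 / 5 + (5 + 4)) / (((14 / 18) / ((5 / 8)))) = 63 / 8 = 7.88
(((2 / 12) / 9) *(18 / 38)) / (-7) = -1 / 798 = -0.00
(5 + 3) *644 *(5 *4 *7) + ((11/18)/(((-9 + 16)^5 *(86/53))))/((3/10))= 28148567976035/39025854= 721280.00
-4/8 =-0.50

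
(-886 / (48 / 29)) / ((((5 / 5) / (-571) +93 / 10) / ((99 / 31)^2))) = -119827630395 / 204089492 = -587.13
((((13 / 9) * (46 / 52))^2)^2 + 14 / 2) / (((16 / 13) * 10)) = 13190749 / 16796160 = 0.79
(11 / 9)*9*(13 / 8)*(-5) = -715 / 8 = -89.38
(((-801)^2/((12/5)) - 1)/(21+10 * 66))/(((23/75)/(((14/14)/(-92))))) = -26733275/1921328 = -13.91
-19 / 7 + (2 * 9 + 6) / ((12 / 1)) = -5 / 7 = -0.71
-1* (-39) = 39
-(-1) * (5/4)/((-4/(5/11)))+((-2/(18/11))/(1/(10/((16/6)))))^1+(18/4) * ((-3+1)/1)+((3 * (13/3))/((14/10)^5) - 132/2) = -686040665/8874096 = -77.31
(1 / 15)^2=1 / 225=0.00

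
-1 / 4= -0.25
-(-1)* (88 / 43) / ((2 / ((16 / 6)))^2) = 1408 / 387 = 3.64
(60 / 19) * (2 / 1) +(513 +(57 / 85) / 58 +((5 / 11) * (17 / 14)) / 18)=519.36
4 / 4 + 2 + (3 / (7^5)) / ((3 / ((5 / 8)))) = 403373 / 134456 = 3.00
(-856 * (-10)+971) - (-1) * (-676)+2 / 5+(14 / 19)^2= 15984977 / 1805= 8855.94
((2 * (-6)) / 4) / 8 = -3 / 8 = -0.38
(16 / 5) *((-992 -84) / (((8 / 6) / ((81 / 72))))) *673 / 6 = -1629333 / 5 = -325866.60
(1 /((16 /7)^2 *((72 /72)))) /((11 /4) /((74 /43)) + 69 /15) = 9065 /293536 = 0.03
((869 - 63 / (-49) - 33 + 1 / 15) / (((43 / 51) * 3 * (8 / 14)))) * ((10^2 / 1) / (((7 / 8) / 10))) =597869600 / 903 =662092.58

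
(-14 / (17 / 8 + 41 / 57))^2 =40755456 / 1682209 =24.23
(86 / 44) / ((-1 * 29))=-43 / 638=-0.07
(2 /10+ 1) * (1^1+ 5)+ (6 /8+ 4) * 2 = 167 /10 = 16.70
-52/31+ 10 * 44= 13588/31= 438.32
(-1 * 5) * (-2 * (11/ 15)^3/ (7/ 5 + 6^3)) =2662/ 146745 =0.02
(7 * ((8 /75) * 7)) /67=392 /5025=0.08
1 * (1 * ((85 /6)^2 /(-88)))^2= 5.20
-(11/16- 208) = 3317/16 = 207.31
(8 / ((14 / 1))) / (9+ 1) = 2 / 35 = 0.06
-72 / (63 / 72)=-576 / 7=-82.29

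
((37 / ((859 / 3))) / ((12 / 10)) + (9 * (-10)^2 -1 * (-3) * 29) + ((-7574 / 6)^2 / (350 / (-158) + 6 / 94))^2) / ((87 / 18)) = 2435702733668966160847363 / 21458583114984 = 113507155650.37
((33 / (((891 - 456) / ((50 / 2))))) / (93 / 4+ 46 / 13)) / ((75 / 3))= 572 / 201985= 0.00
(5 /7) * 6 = 30 /7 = 4.29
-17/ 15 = -1.13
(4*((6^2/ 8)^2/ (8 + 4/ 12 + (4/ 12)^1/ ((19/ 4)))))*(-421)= -1943757/ 479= -4057.95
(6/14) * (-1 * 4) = -12/7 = -1.71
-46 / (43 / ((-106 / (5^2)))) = 4876 / 1075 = 4.54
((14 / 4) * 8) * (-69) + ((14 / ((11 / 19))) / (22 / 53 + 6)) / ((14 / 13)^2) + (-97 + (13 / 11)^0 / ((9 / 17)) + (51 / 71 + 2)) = -67623468383 / 33458040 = -2021.14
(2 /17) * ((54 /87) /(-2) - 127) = -7384 /493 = -14.98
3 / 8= 0.38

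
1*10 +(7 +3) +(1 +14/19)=413/19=21.74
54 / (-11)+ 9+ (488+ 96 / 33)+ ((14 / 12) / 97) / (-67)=19302023 / 38994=495.00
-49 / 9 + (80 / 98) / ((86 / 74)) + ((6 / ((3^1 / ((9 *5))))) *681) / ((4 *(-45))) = -345.24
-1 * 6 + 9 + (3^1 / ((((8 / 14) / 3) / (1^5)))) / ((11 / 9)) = 699 / 44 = 15.89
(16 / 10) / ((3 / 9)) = 24 / 5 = 4.80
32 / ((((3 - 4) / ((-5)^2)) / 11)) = -8800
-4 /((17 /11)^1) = -2.59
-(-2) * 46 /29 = 92 /29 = 3.17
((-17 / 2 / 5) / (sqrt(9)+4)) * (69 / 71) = -1173 / 4970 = -0.24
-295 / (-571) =295 / 571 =0.52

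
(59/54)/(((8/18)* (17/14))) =413/204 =2.02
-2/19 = -0.11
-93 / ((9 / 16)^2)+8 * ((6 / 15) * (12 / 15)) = -196672 / 675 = -291.37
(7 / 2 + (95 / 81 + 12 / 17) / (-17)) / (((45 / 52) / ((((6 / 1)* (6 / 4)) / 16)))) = 2062957 / 936360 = 2.20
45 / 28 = 1.61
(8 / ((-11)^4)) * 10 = 0.01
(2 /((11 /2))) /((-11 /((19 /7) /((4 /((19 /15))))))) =-361 /12705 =-0.03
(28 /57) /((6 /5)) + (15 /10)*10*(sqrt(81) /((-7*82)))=17095 /98154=0.17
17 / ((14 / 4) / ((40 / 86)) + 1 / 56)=595 / 264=2.25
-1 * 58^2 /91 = -36.97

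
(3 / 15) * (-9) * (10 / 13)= -18 / 13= -1.38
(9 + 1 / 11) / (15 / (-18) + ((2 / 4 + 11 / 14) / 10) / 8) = -168000 / 15103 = -11.12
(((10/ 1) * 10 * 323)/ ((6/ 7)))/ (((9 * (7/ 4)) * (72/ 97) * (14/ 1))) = 783275/ 3402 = 230.24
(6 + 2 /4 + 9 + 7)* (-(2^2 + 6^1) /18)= -25 /2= -12.50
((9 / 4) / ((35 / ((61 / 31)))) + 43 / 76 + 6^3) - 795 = -578.31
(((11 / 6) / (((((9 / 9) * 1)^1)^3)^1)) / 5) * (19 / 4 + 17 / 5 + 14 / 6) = 6919 / 1800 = 3.84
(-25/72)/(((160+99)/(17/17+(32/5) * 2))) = -115/6216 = -0.02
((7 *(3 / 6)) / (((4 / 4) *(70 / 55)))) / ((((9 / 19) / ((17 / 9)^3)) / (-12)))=-469.51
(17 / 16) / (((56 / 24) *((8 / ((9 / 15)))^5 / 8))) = 12393 / 1433600000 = 0.00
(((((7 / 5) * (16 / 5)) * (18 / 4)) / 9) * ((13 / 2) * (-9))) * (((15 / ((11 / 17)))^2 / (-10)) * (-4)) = -17041752 / 605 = -28168.19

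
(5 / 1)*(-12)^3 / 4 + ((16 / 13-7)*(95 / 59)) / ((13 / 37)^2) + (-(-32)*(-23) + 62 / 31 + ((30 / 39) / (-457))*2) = -2969.25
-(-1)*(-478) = -478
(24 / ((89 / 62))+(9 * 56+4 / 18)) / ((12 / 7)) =1460459 / 4806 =303.88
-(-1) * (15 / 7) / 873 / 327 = 5 / 666099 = 0.00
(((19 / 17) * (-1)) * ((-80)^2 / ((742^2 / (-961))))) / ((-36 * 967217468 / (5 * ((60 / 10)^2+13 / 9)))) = -3076641500 / 45829582347346119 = -0.00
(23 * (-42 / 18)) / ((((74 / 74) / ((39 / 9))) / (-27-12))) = 9069.67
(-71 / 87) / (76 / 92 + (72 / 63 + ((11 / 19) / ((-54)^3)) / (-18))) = -205196692176 / 495067812143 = -0.41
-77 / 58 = -1.33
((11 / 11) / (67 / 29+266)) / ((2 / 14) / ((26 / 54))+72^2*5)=2639 / 18353410407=0.00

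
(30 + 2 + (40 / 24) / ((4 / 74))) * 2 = 377 / 3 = 125.67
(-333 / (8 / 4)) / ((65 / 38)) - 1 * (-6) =-5937 / 65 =-91.34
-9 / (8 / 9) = -81 / 8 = -10.12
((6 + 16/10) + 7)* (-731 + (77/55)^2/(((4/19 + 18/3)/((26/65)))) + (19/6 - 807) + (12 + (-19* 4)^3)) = -6431281.12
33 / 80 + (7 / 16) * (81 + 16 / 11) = 8027 / 220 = 36.49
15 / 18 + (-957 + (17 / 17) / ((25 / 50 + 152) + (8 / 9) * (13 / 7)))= -111428995 / 116538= -956.16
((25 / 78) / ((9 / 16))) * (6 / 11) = 400 / 1287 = 0.31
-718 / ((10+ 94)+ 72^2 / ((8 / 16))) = -359 / 5236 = -0.07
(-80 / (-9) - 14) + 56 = 50.89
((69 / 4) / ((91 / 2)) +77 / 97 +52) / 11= 938715 / 194194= 4.83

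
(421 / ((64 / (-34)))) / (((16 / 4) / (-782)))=2798387 / 64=43724.80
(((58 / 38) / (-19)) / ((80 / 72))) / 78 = -87 / 93860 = -0.00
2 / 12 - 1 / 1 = -5 / 6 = -0.83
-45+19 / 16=-701 / 16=-43.81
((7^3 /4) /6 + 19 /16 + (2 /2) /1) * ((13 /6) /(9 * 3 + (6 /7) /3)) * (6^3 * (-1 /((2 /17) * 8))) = -3671031 /12224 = -300.31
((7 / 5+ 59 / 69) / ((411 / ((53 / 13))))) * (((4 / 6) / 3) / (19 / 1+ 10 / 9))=82468 / 333643635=0.00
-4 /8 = -1 /2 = -0.50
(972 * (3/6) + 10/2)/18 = 491/18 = 27.28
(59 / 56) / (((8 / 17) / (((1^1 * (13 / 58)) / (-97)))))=-13039 / 2520448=-0.01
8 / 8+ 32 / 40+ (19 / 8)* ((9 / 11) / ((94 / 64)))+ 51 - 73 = -48797 / 2585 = -18.88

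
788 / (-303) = -788 / 303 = -2.60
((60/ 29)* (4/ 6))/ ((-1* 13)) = -40/ 377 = -0.11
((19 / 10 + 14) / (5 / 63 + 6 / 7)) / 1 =10017 / 590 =16.98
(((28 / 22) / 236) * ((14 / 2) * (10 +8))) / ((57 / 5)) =735 / 12331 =0.06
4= 4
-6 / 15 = -2 / 5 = -0.40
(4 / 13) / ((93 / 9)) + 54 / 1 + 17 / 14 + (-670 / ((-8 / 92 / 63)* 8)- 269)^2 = 658825171717733 / 180544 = 3649111417.26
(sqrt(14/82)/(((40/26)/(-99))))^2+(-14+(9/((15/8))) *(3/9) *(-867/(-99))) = 707.00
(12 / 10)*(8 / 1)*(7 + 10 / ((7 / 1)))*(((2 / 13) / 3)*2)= 3776 / 455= 8.30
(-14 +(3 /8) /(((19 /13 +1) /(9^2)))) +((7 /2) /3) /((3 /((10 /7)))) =-2545 /2304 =-1.10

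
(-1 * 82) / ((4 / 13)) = -533 / 2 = -266.50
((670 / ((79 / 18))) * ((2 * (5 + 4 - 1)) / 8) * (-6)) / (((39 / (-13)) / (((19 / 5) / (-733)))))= -183312 / 57907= -3.17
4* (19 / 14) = 38 / 7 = 5.43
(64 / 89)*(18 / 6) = 192 / 89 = 2.16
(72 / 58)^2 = 1296 / 841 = 1.54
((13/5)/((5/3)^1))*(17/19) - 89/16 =-31667/7600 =-4.17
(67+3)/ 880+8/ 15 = 809/ 1320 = 0.61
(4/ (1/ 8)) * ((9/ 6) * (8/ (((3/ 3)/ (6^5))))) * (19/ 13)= 4364130.46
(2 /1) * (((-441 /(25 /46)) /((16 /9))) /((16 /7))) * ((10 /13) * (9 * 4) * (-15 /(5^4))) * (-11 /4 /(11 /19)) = -327811617 /260000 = -1260.81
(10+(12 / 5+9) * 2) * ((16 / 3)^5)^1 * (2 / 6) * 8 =1375731712 / 3645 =377429.82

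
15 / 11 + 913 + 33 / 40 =402683 / 440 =915.19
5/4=1.25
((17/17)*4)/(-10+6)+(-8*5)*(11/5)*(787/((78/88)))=-3047303/39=-78135.97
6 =6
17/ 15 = 1.13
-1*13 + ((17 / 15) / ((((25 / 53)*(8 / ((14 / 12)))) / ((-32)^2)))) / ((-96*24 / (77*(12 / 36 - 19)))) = 6404071 / 30375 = 210.83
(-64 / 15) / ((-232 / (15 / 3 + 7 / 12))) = 134 / 1305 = 0.10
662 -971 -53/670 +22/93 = -19243979/62310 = -308.84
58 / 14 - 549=-3814 / 7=-544.86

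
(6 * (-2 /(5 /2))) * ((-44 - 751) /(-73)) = -3816 /73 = -52.27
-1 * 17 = -17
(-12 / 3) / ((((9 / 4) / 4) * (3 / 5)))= -320 / 27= -11.85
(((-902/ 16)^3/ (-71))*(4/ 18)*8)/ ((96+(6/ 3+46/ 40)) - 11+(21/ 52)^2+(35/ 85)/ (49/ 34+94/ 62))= 80538193154705/ 1587933684786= 50.72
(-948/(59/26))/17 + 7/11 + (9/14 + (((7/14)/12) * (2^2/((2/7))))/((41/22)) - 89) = -1063763725/9499413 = -111.98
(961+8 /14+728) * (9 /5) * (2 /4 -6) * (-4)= 2341746 /35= 66907.03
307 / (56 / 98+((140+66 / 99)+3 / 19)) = 122493 / 56417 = 2.17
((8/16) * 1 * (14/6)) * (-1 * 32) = -112/3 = -37.33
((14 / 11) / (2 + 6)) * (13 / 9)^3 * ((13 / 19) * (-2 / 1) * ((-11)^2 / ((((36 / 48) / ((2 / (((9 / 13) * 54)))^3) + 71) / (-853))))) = 1177538670022 / 86411776617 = 13.63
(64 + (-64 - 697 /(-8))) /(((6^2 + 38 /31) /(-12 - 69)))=-1750167 /9232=-189.58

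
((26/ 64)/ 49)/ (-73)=-13/ 114464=-0.00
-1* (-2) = 2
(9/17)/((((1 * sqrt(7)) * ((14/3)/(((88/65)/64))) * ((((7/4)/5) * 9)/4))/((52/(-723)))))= -44 * sqrt(7)/1405271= -0.00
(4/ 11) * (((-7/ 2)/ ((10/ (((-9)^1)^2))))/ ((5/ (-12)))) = 6804/ 275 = 24.74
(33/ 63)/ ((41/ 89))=979/ 861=1.14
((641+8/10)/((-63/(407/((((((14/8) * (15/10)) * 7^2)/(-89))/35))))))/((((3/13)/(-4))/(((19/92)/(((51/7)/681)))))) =-52139508199064/1551879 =-33597663.35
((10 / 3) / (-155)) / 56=-0.00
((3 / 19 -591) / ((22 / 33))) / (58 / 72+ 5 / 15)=-606204 / 779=-778.18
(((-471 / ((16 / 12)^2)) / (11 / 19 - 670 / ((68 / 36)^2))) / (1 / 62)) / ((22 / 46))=16596036837 / 90459688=183.46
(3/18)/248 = 1/1488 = 0.00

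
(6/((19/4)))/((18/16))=64/57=1.12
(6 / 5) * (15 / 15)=6 / 5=1.20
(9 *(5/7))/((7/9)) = 405/49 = 8.27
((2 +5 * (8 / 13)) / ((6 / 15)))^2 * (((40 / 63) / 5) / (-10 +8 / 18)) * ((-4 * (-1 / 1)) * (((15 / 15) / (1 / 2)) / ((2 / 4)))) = -1742400 / 50869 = -34.25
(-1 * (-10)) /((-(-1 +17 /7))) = -7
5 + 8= 13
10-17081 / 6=-17021 / 6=-2836.83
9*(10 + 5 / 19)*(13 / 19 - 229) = -7613190 / 361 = -21089.17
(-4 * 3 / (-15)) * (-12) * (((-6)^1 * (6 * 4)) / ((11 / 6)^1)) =41472 / 55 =754.04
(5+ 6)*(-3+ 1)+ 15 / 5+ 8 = -11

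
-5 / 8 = -0.62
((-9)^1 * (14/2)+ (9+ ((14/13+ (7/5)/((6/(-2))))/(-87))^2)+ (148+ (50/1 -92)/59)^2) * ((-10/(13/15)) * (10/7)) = -433605605406175820/1215603327393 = -356699.92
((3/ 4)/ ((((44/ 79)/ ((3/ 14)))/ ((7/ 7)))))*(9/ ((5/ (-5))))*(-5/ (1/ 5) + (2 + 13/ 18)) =57.86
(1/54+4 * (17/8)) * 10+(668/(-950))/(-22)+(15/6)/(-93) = 745129433/8746650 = 85.19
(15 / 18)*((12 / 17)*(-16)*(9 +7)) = -2560 / 17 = -150.59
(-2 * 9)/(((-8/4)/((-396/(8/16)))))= -7128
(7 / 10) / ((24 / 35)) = 49 / 48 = 1.02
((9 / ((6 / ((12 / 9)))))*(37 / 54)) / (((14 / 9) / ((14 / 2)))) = 37 / 6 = 6.17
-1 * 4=-4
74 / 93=0.80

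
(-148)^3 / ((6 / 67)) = -108600032 / 3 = -36200010.67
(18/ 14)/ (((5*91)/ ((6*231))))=1782/ 455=3.92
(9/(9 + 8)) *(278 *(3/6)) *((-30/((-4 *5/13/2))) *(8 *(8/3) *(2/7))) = 2081664/119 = 17492.97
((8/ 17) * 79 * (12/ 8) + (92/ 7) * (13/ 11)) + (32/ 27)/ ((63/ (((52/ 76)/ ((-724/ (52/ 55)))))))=389960223344/ 5469505965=71.30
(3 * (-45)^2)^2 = 36905625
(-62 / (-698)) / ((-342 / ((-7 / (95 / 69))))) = 4991 / 3779670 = 0.00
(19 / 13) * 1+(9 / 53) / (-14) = 13981 / 9646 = 1.45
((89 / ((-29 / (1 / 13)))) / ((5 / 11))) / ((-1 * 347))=979 / 654095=0.00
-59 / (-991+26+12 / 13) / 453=0.00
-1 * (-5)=5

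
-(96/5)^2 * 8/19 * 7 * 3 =-1548288/475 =-3259.55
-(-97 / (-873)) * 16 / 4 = -4 / 9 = -0.44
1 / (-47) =-1 / 47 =-0.02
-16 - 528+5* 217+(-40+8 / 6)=1507 / 3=502.33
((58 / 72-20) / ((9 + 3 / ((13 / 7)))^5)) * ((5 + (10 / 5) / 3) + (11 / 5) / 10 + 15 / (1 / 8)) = -210638603123 / 11750635526400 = -0.02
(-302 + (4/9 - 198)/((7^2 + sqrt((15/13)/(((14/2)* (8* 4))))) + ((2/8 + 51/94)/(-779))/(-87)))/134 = -6512979158780958243271/2851792981186177597467 + 4008929134324324* sqrt(2730)/4752988301976962662445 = -2.28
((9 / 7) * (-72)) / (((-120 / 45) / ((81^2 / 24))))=9490.02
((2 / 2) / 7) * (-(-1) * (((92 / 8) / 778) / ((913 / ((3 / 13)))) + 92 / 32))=106192081 / 258554296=0.41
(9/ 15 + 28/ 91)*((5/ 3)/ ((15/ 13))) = 59/ 45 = 1.31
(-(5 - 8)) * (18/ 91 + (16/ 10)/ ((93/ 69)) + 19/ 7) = 173457/ 14105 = 12.30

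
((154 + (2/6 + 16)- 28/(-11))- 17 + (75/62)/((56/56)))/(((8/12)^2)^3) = 78100929/43648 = 1789.34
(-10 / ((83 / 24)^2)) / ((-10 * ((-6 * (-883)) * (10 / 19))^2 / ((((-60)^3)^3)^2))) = 5866103097167708160000000000000000 / 5371277521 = 1092124373435015472178579.00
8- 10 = -2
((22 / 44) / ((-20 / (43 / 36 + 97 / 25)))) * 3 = -4567 / 12000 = -0.38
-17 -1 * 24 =-41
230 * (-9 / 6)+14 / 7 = -343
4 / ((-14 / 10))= -20 / 7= -2.86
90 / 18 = 5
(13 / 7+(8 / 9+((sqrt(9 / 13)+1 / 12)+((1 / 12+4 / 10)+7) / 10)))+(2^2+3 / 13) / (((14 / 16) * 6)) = 3 * sqrt(13) / 13+718027 / 163800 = 5.22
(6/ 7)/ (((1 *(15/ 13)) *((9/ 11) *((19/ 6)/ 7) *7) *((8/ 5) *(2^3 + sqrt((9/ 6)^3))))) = 4576/ 193515 - 143 *sqrt(6)/ 64505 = 0.02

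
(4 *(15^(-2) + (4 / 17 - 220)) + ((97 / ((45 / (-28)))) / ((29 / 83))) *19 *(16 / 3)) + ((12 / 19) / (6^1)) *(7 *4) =-116215430276 / 6322725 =-18380.59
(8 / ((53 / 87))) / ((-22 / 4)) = -1392 / 583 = -2.39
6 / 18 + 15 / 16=61 / 48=1.27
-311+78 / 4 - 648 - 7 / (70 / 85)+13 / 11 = -10415 / 11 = -946.82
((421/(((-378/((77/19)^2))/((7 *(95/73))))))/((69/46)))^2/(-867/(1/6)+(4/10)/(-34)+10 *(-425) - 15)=-13239940297247125/10156750927328664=-1.30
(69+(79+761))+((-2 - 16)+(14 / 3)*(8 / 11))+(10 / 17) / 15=894.43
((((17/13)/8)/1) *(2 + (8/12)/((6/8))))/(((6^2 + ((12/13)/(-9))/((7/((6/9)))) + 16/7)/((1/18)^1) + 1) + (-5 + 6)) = 1547/2263608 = 0.00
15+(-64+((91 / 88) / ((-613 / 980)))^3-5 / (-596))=-19555538684293861 / 365456536853144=-53.51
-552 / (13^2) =-552 / 169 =-3.27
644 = 644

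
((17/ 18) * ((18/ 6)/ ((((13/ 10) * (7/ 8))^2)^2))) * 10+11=5744573713/ 205724883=27.92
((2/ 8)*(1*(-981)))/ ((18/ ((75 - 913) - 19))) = 93413/ 8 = 11676.62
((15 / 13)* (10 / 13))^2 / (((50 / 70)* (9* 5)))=700 / 28561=0.02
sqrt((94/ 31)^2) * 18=1692/ 31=54.58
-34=-34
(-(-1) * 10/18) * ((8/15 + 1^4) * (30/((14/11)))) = 1265/63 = 20.08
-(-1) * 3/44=3/44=0.07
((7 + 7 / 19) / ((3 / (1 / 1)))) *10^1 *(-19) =-1400 / 3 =-466.67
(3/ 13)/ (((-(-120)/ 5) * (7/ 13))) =1/ 56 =0.02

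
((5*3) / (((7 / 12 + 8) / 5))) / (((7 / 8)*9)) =800 / 721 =1.11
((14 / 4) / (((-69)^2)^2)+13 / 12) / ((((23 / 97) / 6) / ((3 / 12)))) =9527747885 / 1390250088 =6.85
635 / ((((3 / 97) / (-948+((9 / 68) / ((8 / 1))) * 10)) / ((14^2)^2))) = -12709188125515 / 17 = -747599301500.88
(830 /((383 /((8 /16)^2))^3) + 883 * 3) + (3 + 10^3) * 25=49842772326431 /1797820384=27724.00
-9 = -9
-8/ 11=-0.73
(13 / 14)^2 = 169 / 196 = 0.86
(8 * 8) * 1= 64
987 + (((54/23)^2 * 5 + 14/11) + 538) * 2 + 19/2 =24790899/11638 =2130.17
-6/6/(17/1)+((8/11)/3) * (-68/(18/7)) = -32665/5049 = -6.47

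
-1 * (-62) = 62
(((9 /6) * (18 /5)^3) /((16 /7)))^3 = 3587901148629 /125000000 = 28703.21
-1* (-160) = 160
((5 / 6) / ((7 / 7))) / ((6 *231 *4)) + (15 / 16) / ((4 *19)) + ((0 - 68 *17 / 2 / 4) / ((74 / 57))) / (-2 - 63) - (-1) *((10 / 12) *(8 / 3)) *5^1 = 78042601393 / 6079993920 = 12.84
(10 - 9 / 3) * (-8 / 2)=-28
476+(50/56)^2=476.80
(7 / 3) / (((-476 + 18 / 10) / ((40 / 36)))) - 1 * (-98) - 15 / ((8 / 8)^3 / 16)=-9090764 / 64017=-142.01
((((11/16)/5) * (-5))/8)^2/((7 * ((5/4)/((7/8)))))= 0.00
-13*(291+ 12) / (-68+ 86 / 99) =389961 / 6646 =58.68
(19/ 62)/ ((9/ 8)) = 76/ 279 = 0.27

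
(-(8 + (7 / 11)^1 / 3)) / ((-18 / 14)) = 1897 / 297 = 6.39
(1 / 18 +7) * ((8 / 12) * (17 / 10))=2159 / 270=8.00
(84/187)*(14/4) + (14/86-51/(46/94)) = -102.48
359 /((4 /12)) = 1077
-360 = -360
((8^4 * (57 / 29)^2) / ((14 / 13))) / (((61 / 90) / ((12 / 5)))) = 18684297216 / 359107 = 52029.89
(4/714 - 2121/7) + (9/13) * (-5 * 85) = -2771722/4641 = -597.23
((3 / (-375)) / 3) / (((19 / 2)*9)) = -2 / 64125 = -0.00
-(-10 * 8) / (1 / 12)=960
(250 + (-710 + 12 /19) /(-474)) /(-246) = -1132489 /1107738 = -1.02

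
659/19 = 34.68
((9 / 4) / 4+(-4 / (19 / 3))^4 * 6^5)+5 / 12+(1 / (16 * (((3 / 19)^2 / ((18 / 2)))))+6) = 3962232853 / 3127704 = 1266.82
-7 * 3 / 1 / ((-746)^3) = 21 / 415160936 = 0.00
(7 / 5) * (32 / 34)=112 / 85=1.32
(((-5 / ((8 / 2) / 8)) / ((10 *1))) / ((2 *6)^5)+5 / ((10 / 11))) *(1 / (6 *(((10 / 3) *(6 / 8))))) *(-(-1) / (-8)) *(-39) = 3558295 / 1990656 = 1.79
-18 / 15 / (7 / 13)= -78 / 35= -2.23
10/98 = 5/49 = 0.10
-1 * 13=-13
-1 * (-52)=52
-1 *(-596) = 596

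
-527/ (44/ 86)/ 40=-22661/ 880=-25.75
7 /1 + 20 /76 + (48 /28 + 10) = 2524 /133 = 18.98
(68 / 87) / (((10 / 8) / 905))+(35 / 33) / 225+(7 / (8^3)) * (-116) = 3110623309 / 5512320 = 564.30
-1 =-1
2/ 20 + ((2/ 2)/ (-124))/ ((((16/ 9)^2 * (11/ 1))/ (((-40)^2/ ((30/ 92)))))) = -14161/ 13640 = -1.04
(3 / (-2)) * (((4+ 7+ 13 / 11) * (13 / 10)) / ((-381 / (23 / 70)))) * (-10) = -20033 / 97790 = -0.20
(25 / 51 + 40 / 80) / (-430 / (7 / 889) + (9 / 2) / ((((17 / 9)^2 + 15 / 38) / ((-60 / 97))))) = -119494009 / 6590262182100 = -0.00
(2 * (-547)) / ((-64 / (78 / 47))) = 21333 / 752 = 28.37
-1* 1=-1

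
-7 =-7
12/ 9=4/ 3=1.33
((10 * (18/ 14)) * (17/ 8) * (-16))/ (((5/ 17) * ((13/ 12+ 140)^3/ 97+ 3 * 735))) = -6034176/ 126488131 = -0.05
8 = 8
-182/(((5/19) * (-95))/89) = 16198/25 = 647.92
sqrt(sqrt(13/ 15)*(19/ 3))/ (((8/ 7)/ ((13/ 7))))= 13*sqrt(19)*39^(1/ 4)*5^(3/ 4)/ 120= 3.95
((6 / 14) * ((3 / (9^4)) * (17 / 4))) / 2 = 17 / 40824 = 0.00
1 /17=0.06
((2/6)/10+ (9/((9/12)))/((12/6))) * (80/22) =724/33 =21.94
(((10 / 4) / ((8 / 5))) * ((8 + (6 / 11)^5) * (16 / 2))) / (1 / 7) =113416100 / 161051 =704.22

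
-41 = -41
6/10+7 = 38/5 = 7.60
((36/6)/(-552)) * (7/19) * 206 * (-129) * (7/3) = 217021/874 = 248.31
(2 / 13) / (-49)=-2 / 637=-0.00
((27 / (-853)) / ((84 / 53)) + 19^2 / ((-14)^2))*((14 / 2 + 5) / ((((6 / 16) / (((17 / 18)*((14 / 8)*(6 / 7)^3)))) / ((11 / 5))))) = 1367017872 / 10240265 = 133.49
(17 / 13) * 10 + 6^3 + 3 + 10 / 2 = 3082 / 13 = 237.08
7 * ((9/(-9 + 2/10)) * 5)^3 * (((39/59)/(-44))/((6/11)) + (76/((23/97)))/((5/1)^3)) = -2195699065875/924757504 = -2374.35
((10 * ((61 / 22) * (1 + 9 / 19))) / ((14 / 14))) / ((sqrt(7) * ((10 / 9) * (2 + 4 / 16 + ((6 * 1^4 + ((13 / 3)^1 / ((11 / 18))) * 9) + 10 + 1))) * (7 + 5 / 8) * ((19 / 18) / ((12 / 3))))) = 41472 * sqrt(7) / 1319455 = 0.08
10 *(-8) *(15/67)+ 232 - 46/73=1044030/4891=213.46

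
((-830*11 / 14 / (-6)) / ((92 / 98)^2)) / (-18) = -1565795 / 228528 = -6.85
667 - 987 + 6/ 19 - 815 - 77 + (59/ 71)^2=-115987763/ 95779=-1210.99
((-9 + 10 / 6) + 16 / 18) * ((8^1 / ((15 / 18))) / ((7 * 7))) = -928 / 735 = -1.26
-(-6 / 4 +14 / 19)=29 / 38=0.76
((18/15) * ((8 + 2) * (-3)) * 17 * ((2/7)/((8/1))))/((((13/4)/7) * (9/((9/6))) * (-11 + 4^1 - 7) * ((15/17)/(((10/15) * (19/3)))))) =10982/4095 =2.68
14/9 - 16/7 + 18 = 1088/63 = 17.27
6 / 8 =3 / 4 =0.75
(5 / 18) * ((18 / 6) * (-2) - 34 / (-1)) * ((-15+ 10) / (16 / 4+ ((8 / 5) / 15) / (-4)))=-9.79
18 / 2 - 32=-23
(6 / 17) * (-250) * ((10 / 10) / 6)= -250 / 17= -14.71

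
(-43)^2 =1849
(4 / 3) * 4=16 / 3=5.33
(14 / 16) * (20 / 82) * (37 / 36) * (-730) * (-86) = 20325025 / 1476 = 13770.34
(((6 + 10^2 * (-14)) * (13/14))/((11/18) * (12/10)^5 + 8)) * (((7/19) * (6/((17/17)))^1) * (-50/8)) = 2123671875/1130576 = 1878.40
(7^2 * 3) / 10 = 147 / 10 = 14.70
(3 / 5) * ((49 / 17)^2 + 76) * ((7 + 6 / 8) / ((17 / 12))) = 1359567 / 4913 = 276.73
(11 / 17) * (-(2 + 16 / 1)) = -198 / 17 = -11.65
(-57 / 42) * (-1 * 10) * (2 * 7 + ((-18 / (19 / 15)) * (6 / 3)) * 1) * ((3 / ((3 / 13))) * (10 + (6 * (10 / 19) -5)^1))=-2760550 / 133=-20756.02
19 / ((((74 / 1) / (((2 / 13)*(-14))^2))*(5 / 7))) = 52136 / 31265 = 1.67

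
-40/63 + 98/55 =3974/3465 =1.15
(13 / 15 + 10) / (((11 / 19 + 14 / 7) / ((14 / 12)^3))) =21679 / 3240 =6.69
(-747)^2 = 558009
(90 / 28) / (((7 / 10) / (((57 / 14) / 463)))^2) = 3655125 / 7205799566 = 0.00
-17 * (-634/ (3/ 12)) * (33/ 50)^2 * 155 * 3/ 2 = 545781753/ 125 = 4366254.02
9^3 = 729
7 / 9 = 0.78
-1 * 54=-54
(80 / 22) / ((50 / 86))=344 / 55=6.25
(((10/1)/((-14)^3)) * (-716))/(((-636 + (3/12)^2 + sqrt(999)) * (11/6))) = -2148000/957386059-4124160 * sqrt(111)/389656126013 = -0.00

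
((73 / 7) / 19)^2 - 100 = -99.70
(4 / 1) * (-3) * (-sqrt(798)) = 12 * sqrt(798) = 338.99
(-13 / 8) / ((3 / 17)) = -221 / 24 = -9.21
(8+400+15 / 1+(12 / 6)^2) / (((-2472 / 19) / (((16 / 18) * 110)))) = -892430 / 2781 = -320.90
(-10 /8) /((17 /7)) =-35 /68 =-0.51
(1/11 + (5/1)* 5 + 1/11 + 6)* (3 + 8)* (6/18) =114.33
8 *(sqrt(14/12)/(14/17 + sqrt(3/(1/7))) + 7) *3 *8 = -1088 *sqrt(42)/839 + 27744 *sqrt(2)/839 + 1344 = 1382.36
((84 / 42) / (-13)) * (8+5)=-2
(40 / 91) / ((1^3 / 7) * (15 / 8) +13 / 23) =7360 / 13949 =0.53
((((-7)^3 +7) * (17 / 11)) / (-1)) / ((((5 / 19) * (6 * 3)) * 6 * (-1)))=-9044 / 495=-18.27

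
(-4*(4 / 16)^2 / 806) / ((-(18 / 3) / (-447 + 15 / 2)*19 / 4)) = -293 / 61256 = -0.00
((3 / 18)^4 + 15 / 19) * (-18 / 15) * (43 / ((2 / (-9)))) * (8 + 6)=5857159 / 2280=2568.93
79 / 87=0.91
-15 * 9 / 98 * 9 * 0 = 0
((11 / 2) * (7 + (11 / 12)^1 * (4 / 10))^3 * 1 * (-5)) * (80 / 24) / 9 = -118732471 / 29160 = -4071.76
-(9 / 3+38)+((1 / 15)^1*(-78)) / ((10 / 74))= -79.48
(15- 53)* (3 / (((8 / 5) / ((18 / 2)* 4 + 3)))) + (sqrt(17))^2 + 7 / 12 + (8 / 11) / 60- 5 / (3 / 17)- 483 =-1079921 / 330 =-3272.49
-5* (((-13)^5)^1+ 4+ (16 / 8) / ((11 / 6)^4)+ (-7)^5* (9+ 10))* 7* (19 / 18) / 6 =3362038541575 / 790614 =4252439.93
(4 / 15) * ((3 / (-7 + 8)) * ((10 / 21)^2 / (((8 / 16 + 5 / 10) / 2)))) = 160 / 441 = 0.36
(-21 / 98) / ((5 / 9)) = -27 / 70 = -0.39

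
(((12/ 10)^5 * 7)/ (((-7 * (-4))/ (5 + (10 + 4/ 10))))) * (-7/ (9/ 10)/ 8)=-29106/ 3125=-9.31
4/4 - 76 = -75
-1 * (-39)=39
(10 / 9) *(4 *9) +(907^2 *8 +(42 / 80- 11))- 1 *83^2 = 262973301 / 40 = 6574332.52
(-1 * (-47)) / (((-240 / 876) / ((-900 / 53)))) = 154395 / 53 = 2913.11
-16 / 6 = -8 / 3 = -2.67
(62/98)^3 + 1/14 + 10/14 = 244459/235298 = 1.04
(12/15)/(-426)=-2/1065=-0.00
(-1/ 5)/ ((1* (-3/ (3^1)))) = 1/ 5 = 0.20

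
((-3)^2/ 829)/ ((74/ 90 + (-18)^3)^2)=18225/ 57081072225061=0.00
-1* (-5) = 5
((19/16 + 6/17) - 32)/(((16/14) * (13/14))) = -405965/14144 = -28.70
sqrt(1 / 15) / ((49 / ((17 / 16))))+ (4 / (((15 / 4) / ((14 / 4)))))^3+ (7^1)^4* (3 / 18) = 17* sqrt(15) / 11760+ 3052357 / 6750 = 452.21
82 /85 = 0.96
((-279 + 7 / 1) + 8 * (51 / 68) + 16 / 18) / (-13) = 2386 / 117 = 20.39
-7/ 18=-0.39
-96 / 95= -1.01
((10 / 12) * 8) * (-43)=-860 / 3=-286.67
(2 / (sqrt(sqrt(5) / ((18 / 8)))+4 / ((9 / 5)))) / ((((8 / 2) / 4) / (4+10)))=-7560*5^(1 / 4) / 1919 - 3402*5^(3 / 4) / 9595+2268*sqrt(5) / 1919+25200 / 1919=8.70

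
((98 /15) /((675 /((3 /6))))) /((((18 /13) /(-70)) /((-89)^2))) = -35319739 /18225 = -1937.98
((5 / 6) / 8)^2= 25 / 2304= 0.01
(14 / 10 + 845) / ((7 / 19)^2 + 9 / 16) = 1212.20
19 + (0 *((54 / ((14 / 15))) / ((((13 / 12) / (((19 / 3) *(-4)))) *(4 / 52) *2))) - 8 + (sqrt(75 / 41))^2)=526 / 41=12.83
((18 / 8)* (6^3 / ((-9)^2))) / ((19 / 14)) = 84 / 19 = 4.42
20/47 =0.43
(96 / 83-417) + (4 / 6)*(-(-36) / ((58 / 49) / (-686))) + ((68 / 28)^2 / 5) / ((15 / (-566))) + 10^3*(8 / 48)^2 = -380591305079 / 26537175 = -14341.82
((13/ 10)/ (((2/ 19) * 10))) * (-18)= -2223/ 100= -22.23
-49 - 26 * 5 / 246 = -6092 / 123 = -49.53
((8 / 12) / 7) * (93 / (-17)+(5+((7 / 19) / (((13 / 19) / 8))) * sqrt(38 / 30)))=-16 / 357+16 * sqrt(285) / 585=0.42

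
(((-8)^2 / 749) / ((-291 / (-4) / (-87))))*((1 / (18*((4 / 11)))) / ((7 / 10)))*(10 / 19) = -1020800 / 86965641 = -0.01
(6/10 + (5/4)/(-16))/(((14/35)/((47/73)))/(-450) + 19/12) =1766025/5353328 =0.33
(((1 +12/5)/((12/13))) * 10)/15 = 221/90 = 2.46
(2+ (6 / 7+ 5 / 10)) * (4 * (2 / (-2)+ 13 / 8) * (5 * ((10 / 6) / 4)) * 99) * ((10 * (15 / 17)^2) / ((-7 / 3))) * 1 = -654328125 / 113288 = -5775.79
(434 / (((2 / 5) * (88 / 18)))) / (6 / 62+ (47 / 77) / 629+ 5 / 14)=148094905 / 303546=487.88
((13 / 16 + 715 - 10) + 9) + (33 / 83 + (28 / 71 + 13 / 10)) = 716.90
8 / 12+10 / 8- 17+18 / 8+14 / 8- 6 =-205 / 12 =-17.08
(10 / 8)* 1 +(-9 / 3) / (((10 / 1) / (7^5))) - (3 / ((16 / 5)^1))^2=-5041.73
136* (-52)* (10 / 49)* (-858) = 60677760 / 49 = 1238321.63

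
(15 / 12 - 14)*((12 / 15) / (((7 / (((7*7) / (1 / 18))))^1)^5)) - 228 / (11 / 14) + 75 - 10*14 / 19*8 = -338508195865249 / 1045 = -323931287909.33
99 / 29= 3.41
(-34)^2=1156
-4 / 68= -1 / 17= -0.06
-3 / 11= -0.27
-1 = -1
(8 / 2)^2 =16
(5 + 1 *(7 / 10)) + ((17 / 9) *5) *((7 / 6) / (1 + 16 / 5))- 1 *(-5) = 5396 / 405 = 13.32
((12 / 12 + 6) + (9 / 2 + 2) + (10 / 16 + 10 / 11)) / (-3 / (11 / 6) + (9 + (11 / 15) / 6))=59535 / 29644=2.01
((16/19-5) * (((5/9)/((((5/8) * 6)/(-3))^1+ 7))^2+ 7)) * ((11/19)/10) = -260998067/154684890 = -1.69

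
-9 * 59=-531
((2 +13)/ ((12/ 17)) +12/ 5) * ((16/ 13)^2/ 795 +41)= 2605667603/ 2687100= 969.70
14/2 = 7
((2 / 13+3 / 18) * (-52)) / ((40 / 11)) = -55 / 12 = -4.58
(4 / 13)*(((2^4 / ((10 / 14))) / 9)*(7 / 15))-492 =-4314164 / 8775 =-491.64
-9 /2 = -4.50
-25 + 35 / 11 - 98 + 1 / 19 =-25031 / 209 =-119.77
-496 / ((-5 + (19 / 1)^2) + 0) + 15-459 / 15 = -7562 / 445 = -16.99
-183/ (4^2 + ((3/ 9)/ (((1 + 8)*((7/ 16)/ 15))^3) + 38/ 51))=-86432913/ 16612894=-5.20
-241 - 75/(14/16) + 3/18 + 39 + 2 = -11993/42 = -285.55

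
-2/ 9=-0.22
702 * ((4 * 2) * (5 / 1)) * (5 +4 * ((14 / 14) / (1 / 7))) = 926640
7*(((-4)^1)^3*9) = -4032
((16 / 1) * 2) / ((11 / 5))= 160 / 11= 14.55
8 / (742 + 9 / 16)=128 / 11881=0.01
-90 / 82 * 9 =-9.88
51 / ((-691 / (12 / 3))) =-204 / 691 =-0.30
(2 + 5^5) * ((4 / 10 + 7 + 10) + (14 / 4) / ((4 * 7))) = 2192027 / 40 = 54800.68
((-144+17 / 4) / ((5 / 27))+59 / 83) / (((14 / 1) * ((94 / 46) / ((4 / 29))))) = -28785397 / 7919030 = -3.63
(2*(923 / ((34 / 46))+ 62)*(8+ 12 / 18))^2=1342622768656 / 2601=516194836.08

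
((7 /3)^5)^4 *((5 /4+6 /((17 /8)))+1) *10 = 45880553121126900575 /39516889878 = 1161036540.65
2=2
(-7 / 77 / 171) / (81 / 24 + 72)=-8 / 1134243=-0.00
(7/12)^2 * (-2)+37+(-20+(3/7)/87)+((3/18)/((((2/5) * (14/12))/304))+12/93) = 56648251/453096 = 125.02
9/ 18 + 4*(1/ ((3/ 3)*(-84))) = 19/ 42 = 0.45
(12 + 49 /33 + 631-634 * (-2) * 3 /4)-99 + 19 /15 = 247129 /165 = 1497.75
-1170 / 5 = -234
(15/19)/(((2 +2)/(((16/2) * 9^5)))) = 1771470/19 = 93235.26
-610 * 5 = -3050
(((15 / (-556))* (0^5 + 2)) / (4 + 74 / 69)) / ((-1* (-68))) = -207 / 1323280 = -0.00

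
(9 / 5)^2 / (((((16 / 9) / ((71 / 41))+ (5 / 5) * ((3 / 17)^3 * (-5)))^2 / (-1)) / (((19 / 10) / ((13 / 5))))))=-15168193643627811 / 6395125604119850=-2.37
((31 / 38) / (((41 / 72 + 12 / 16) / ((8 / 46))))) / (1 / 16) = 71424 / 41515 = 1.72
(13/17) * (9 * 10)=68.82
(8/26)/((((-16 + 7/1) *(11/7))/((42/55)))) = -0.02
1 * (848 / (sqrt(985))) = 848 * sqrt(985) / 985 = 27.02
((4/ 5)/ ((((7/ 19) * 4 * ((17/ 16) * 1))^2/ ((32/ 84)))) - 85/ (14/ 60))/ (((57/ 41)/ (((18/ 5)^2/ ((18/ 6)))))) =-266404921656/ 235426625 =-1131.58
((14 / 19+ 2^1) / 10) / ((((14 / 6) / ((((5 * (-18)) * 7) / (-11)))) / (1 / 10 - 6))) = -41418 / 1045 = -39.63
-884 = -884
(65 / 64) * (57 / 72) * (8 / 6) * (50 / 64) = 30875 / 36864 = 0.84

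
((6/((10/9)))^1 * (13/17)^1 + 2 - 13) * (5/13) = -584/221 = -2.64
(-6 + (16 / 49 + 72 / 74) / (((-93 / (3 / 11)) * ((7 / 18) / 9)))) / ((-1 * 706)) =424959 / 49279153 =0.01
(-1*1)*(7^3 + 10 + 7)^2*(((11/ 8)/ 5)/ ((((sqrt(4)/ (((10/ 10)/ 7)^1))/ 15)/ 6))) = -1603800/ 7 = -229114.29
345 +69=414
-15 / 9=-5 / 3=-1.67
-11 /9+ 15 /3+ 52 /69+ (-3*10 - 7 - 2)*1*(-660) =5329118 /207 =25744.53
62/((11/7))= 434/11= 39.45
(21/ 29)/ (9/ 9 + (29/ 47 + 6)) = 0.10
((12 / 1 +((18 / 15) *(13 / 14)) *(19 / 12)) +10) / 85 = 3327 / 11900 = 0.28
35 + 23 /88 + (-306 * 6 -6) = -158993 /88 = -1806.74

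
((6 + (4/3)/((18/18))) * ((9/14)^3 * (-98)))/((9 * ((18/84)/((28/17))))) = -2772/17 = -163.06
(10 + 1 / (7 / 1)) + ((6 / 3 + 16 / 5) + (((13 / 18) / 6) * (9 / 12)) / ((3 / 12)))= 19787 / 1260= 15.70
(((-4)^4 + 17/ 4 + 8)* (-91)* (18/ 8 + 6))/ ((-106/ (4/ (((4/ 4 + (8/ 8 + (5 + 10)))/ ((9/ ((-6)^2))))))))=3222219/ 28832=111.76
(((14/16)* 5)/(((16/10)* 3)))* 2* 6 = 175/16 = 10.94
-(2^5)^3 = -32768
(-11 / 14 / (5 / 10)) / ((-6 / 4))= 22 / 21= 1.05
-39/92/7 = -0.06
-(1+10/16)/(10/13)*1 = -169/80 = -2.11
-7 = -7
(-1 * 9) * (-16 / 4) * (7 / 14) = 18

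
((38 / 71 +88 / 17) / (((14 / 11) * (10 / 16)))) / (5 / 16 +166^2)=539264 / 2069540305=0.00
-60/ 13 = -4.62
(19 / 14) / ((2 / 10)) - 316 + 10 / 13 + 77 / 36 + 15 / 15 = -1000183 / 3276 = -305.31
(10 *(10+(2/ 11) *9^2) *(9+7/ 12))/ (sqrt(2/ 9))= 39100 *sqrt(2)/ 11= 5026.89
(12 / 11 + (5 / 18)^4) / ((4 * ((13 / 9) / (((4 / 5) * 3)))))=1266587 / 2779920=0.46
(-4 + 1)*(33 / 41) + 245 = 9946 / 41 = 242.59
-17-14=-31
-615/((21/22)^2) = -99220/147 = -674.97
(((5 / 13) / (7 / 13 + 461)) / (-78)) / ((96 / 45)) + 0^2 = -0.00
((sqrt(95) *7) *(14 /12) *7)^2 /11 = 11176655 /396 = 28223.88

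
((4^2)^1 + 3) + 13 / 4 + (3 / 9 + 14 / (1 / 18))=3295 / 12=274.58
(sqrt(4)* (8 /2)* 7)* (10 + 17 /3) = 2632 /3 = 877.33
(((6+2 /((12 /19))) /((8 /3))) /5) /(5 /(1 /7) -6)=11 /464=0.02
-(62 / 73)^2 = -3844 / 5329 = -0.72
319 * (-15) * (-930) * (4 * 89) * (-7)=-11089524600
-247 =-247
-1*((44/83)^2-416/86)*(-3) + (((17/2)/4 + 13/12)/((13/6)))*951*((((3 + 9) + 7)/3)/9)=135486563761/138634236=977.30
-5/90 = -1/18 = -0.06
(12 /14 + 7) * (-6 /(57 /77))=-1210 /19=-63.68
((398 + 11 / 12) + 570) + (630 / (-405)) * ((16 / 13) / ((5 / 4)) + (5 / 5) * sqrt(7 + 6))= 2263681 / 2340 -14 * sqrt(13) / 9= 961.78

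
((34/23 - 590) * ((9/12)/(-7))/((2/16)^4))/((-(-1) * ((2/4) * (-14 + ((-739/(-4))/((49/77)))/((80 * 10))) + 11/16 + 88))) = 266128588800/84357767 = 3154.76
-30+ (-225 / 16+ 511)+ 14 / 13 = 97347 / 208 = 468.01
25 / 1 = 25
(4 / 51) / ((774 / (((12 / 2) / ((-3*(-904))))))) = 1 / 4460562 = 0.00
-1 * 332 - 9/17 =-5653/17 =-332.53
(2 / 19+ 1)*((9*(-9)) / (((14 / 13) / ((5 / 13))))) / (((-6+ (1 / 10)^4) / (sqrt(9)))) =15.99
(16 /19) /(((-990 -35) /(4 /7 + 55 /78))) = -0.00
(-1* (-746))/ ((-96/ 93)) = -11563/ 16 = -722.69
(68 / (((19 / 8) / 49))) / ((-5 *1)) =-26656 / 95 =-280.59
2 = 2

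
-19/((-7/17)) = 323/7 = 46.14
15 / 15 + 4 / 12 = 4 / 3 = 1.33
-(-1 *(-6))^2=-36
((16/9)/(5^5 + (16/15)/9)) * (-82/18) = -3280/1265673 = -0.00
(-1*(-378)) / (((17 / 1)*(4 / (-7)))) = -1323 / 34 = -38.91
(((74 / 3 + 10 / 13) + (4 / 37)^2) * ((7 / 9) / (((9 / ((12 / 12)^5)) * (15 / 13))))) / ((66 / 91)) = 432737032 / 164670165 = 2.63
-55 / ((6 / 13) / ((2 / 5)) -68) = 65 / 79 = 0.82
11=11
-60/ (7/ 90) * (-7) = 5400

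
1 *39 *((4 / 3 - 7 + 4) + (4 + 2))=169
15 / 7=2.14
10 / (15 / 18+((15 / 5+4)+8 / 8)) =60 / 53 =1.13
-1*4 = -4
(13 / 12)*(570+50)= 2015 / 3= 671.67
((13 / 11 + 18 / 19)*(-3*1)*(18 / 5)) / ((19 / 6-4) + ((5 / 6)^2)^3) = 224228736 / 4860295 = 46.13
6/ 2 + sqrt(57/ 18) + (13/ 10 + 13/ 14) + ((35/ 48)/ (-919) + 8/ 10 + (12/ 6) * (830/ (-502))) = sqrt(114)/ 6 + 1054454557/ 387523920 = 4.50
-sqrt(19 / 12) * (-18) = 3 * sqrt(57) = 22.65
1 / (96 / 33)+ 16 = 523 / 32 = 16.34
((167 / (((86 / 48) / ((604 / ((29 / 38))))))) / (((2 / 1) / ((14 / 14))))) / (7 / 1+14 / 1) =15331936 / 8729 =1756.44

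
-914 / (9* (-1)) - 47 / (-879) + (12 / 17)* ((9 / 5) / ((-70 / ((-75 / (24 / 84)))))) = 4768628 / 44829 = 106.37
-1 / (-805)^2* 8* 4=-32 / 648025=-0.00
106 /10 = 53 /5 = 10.60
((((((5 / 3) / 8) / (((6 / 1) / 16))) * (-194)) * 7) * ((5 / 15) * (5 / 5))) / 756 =-485 / 1458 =-0.33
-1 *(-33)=33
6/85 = 0.07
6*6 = 36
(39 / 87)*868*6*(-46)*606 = -1887316704 / 29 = -65079886.34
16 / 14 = 8 / 7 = 1.14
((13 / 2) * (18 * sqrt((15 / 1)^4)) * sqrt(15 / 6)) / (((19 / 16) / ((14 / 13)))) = 226800 * sqrt(10) / 19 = 37747.61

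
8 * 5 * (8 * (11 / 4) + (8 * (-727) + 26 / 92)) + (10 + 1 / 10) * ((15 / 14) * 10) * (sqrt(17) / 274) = -231747.07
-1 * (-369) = 369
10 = 10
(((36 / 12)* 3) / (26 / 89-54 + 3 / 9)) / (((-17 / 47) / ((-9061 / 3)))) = -20065851 / 14251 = -1408.03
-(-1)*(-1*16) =-16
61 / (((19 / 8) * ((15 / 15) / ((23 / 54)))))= 10.94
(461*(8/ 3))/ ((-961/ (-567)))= 697032/ 961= 725.32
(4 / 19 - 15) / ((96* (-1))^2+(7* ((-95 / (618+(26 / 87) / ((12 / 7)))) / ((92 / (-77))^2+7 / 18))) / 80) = -70311244944740 / 43814129342580693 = -0.00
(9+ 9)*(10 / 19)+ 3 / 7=1317 / 133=9.90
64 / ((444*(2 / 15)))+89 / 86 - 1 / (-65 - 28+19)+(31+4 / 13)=691581 / 20683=33.44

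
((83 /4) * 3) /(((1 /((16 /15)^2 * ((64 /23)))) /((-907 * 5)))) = -893770.94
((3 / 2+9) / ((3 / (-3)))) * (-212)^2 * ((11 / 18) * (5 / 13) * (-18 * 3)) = 77865480 / 13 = 5989652.31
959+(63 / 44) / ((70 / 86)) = 211367 / 220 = 960.76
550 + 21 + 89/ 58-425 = 8557/ 58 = 147.53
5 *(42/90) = 7/3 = 2.33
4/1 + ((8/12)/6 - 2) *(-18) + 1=39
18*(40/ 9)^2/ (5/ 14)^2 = 2787.56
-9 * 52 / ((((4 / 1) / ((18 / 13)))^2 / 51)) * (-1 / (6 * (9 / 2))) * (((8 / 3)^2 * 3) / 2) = 14688 / 13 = 1129.85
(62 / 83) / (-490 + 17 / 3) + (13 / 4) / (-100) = -1642187 / 48239600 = -0.03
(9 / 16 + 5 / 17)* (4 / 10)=233 / 680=0.34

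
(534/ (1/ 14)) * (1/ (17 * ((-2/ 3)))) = -11214/ 17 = -659.65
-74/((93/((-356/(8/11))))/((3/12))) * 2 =36223/186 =194.75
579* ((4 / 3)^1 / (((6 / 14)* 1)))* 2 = 10808 / 3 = 3602.67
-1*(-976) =976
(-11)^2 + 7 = 128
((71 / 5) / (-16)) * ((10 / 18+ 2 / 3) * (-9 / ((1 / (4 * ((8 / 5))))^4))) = 51183616 / 3125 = 16378.76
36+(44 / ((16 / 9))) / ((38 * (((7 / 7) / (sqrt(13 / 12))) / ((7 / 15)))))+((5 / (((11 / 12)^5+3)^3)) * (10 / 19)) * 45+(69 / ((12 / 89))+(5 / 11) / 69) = 77 * sqrt(39) / 1520+23723638866500615263167493 / 43118410688495434135932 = 550.51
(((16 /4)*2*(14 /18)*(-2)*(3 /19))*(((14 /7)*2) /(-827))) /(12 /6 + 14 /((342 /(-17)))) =1344 /184421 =0.01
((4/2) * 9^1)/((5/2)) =36/5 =7.20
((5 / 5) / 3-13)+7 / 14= -73 / 6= -12.17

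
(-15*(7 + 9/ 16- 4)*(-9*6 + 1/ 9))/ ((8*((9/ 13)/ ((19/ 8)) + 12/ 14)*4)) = 79663675/ 1016832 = 78.34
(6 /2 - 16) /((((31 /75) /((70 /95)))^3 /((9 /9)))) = -15049125000 /204336469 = -73.65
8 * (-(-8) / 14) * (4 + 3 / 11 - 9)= -1664 / 77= -21.61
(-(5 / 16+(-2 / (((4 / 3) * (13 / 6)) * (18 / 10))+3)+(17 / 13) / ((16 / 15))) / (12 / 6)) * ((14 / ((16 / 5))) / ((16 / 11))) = -10395 / 1664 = -6.25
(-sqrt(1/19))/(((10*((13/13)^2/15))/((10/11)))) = -15*sqrt(19)/209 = -0.31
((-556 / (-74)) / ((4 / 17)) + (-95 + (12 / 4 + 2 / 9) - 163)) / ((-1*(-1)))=-222.85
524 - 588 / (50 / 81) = -10714 / 25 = -428.56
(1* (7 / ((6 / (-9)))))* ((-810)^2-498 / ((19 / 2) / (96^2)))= -34511022 / 19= -1816369.58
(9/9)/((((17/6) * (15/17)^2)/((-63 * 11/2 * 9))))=-35343/25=-1413.72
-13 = -13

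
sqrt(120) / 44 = sqrt(30) / 22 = 0.25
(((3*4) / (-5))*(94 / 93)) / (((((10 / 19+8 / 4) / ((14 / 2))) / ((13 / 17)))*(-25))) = 81263 / 395250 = 0.21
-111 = -111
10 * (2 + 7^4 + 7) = 24100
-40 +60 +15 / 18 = 125 / 6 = 20.83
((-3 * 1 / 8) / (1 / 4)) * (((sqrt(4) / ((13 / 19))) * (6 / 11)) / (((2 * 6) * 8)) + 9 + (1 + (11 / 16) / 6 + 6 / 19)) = -2724907 / 173888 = -15.67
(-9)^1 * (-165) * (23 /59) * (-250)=-8538750 /59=-144724.58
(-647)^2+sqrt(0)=418609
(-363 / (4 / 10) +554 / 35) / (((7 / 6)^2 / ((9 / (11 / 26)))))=-262900404 / 18865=-13935.88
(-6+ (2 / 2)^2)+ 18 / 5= -7 / 5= -1.40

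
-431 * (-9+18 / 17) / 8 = 58185 / 136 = 427.83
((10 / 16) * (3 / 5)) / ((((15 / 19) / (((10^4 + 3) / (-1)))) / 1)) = -190057 / 40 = -4751.42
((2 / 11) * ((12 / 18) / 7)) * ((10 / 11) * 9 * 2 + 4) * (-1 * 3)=-128 / 121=-1.06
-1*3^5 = -243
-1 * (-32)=32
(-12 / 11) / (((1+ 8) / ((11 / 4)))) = -1 / 3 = -0.33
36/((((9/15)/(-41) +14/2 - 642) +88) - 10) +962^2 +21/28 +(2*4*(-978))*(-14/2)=111928526117/114188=980212.69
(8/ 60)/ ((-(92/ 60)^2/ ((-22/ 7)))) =660/ 3703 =0.18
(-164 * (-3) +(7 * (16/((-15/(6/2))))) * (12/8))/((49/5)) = 2292/49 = 46.78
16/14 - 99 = -685/7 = -97.86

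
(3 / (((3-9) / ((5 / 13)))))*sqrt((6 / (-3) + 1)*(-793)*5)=-5*sqrt(3965) / 26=-12.11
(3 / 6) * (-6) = -3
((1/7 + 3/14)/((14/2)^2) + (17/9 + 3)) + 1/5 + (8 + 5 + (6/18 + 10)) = 877619/30870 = 28.43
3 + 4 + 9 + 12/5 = 92/5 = 18.40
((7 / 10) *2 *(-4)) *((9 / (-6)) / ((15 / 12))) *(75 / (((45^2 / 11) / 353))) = 217448 / 225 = 966.44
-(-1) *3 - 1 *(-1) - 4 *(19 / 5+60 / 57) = -1464 / 95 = -15.41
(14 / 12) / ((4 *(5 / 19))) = 133 / 120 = 1.11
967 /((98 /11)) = 10637 /98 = 108.54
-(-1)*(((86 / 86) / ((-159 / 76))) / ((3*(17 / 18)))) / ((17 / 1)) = -0.01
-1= -1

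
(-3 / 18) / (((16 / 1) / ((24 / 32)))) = -0.01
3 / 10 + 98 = 983 / 10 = 98.30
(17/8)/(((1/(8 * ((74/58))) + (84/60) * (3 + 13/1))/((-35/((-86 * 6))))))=110075/17181252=0.01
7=7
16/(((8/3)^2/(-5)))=-45/4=-11.25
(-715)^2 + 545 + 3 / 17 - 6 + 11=8700178 / 17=511775.18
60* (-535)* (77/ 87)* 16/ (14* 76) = -235400/ 551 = -427.22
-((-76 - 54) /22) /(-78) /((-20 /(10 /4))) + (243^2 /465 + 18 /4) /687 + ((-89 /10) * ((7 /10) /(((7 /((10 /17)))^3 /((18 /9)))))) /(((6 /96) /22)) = -10836345807109 /4511738782320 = -2.40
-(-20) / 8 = 5 / 2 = 2.50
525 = 525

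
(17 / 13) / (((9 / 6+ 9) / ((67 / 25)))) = 2278 / 6825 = 0.33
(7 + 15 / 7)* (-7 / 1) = -64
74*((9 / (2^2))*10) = 1665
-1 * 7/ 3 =-7/ 3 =-2.33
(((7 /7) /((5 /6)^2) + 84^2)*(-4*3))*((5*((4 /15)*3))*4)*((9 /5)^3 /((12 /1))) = -2057949504 /3125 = -658543.84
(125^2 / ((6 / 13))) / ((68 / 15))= 1015625 / 136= 7467.83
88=88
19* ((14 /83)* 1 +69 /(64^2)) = 3.52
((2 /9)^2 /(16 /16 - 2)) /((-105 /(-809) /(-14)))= 6472 /1215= 5.33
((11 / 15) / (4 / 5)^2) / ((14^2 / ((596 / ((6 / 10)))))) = 40975 / 7056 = 5.81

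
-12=-12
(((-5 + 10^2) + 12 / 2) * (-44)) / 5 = -4444 / 5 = -888.80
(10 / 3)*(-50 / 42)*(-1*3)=250 / 21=11.90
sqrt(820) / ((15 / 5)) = 2*sqrt(205) / 3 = 9.55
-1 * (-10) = 10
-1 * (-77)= 77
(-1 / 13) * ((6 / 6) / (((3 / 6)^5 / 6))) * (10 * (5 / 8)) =-1200 / 13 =-92.31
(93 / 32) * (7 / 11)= 651 / 352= 1.85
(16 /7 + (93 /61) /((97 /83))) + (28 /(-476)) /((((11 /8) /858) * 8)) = -702697 /704123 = -1.00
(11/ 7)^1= 1.57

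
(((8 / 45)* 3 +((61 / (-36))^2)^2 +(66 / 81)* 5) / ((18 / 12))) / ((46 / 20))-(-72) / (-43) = 2554587911 / 1245855168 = 2.05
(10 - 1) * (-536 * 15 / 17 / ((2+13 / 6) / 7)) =-607824 / 85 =-7150.87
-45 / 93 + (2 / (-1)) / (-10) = -44 / 155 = -0.28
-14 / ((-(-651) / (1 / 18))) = -1 / 837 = -0.00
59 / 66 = 0.89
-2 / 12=-1 / 6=-0.17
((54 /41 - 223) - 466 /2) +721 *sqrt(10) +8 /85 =-1584242 /3485 +721 *sqrt(10) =1825.41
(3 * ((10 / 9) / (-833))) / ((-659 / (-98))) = -20 / 33609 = -0.00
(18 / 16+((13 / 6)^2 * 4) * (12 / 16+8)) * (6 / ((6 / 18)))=11911 / 4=2977.75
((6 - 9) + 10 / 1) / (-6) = -7 / 6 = -1.17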